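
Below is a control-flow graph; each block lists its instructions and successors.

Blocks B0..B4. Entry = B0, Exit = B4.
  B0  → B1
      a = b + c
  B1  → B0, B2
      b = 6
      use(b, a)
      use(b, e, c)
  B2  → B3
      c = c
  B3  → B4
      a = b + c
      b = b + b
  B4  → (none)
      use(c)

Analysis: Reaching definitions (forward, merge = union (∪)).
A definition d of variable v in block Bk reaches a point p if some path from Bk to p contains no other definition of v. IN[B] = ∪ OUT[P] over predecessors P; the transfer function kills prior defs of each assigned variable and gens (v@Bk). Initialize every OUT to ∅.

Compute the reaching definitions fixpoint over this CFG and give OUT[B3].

Per-block solution:
  B0: | IN={a@B0, b@B1} | OUT={a@B0, b@B1}
  B1: | IN={a@B0, b@B1} | OUT={a@B0, b@B1}
  B2: | IN={a@B0, b@B1} | OUT={a@B0, b@B1, c@B2}
  B3: | IN={a@B0, b@B1, c@B2} | OUT={a@B3, b@B3, c@B2}
  B4: | IN={a@B3, b@B3, c@B2} | OUT={a@B3, b@B3, c@B2}

Merge at B3: IN[B3] = OUT[B2] = {a@B0, b@B1, c@B2}
Applying B3's transfer function to that IN value gives OUT[B3] (row B3 above).

Answer: {a@B3, b@B3, c@B2}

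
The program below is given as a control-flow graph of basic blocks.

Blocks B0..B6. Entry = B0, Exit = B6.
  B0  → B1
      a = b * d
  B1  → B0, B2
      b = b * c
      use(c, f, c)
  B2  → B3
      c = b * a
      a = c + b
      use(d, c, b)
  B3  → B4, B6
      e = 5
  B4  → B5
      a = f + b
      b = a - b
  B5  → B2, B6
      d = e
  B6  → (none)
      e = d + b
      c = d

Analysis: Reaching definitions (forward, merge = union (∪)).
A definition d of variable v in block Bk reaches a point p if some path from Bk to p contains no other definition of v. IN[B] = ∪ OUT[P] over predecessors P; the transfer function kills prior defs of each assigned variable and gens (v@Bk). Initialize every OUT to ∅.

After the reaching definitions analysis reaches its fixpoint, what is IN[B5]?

Answer: {a@B4, b@B4, c@B2, d@B5, e@B3}

Trace:
Per-block solution:
  B0:   IN={a@B0, b@B1}   OUT={a@B0, b@B1}
  B1:   IN={a@B0, b@B1}   OUT={a@B0, b@B1}
  B2:   IN={a@B0, a@B4, b@B1, b@B4, c@B2, d@B5, e@B3}   OUT={a@B2, b@B1, b@B4, c@B2, d@B5, e@B3}
  B3:   IN={a@B2, b@B1, b@B4, c@B2, d@B5, e@B3}   OUT={a@B2, b@B1, b@B4, c@B2, d@B5, e@B3}
  B4:   IN={a@B2, b@B1, b@B4, c@B2, d@B5, e@B3}   OUT={a@B4, b@B4, c@B2, d@B5, e@B3}
  B5:   IN={a@B4, b@B4, c@B2, d@B5, e@B3}   OUT={a@B4, b@B4, c@B2, d@B5, e@B3}
  B6:   IN={a@B2, a@B4, b@B1, b@B4, c@B2, d@B5, e@B3}   OUT={a@B2, a@B4, b@B1, b@B4, c@B6, d@B5, e@B6}

Merge at B5: IN[B5] = OUT[B4] = {a@B4, b@B4, c@B2, d@B5, e@B3}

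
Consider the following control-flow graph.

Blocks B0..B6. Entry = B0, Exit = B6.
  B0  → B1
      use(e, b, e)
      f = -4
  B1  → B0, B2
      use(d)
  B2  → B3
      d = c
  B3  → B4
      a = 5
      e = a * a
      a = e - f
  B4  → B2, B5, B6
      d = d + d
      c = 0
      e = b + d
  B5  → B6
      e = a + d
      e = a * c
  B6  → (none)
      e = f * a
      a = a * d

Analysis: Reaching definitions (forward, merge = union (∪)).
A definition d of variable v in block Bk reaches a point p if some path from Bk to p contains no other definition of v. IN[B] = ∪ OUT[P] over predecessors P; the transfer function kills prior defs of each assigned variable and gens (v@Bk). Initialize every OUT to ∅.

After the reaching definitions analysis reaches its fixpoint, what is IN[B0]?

Answer: {f@B0}

Trace:
Converged values:
  B0: | IN={f@B0} | OUT={f@B0}
  B1: | IN={f@B0} | OUT={f@B0}
  B2: | IN={a@B3, c@B4, d@B4, e@B4, f@B0} | OUT={a@B3, c@B4, d@B2, e@B4, f@B0}
  B3: | IN={a@B3, c@B4, d@B2, e@B4, f@B0} | OUT={a@B3, c@B4, d@B2, e@B3, f@B0}
  B4: | IN={a@B3, c@B4, d@B2, e@B3, f@B0} | OUT={a@B3, c@B4, d@B4, e@B4, f@B0}
  B5: | IN={a@B3, c@B4, d@B4, e@B4, f@B0} | OUT={a@B3, c@B4, d@B4, e@B5, f@B0}
  B6: | IN={a@B3, c@B4, d@B4, e@B4, e@B5, f@B0} | OUT={a@B6, c@B4, d@B4, e@B6, f@B0}

Merge at B0 (entry node, so the boundary value {} is joined with the incoming edge(s)): IN[B0] = {} ⊔ OUT[B1] = {f@B0}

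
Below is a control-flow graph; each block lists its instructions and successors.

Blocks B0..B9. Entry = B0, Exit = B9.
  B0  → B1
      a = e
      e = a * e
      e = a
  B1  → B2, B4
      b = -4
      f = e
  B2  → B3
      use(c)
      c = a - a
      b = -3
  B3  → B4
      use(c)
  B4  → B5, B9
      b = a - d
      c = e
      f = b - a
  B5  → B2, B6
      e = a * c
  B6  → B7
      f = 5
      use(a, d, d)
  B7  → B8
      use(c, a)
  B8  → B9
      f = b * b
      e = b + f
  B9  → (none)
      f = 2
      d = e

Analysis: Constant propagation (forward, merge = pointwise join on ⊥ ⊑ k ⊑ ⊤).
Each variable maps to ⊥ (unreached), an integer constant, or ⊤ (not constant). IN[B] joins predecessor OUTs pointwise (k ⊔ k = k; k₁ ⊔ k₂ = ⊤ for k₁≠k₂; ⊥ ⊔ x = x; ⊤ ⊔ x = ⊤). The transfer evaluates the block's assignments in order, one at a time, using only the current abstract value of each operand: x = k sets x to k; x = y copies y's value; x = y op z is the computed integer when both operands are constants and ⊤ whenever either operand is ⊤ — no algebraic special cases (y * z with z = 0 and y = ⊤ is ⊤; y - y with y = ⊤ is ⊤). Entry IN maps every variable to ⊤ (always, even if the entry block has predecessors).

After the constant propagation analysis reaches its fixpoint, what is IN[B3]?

Per-block solution:
  B0:   IN=(all ⊤)   OUT=(all ⊤)
  B1:   IN=(all ⊤)   OUT={b:-4; rest ⊤}
  B2:   IN=(all ⊤)   OUT={b:-3; rest ⊤}
  B3:   IN={b:-3; rest ⊤}   OUT={b:-3; rest ⊤}
  B4:   IN=(all ⊤)   OUT=(all ⊤)
  B5:   IN=(all ⊤)   OUT=(all ⊤)
  B6:   IN=(all ⊤)   OUT={f:5; rest ⊤}
  B7:   IN={f:5; rest ⊤}   OUT={f:5; rest ⊤}
  B8:   IN={f:5; rest ⊤}   OUT=(all ⊤)
  B9:   IN=(all ⊤)   OUT={f:2; rest ⊤}

Merge at B3: IN[B3] = OUT[B2] = {a: ⊤, b: -3, c: ⊤, d: ⊤, e: ⊤, f: ⊤}

Answer: {a: ⊤, b: -3, c: ⊤, d: ⊤, e: ⊤, f: ⊤}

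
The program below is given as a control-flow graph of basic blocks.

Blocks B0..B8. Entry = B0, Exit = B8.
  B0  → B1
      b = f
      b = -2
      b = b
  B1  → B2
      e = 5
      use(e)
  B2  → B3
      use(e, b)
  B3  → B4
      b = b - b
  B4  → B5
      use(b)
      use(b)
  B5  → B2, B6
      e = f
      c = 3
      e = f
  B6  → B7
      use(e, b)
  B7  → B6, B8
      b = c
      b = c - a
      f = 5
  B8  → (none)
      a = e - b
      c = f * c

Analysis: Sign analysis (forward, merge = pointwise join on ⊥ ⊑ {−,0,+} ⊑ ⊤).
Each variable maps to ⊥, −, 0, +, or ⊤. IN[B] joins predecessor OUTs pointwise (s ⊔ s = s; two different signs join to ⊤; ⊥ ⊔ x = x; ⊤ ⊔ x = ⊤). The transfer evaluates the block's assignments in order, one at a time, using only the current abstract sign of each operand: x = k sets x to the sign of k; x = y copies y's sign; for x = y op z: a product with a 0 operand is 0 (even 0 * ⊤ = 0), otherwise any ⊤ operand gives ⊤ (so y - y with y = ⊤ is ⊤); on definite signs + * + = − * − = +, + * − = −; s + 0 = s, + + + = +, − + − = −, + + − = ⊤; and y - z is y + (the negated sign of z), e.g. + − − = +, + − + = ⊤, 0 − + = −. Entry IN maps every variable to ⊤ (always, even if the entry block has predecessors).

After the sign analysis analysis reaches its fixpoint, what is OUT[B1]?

Answer: {a: ⊤, b: -, c: ⊤, d: ⊤, e: +, f: ⊤}

Trace:
Fixpoint table:
  B0: | IN=(all ⊤) | OUT={b:-; rest ⊤}
  B1: | IN={b:-; rest ⊤} | OUT={b:-, e:+; rest ⊤}
  B2: | IN=(all ⊤) | OUT=(all ⊤)
  B3: | IN=(all ⊤) | OUT=(all ⊤)
  B4: | IN=(all ⊤) | OUT=(all ⊤)
  B5: | IN=(all ⊤) | OUT={c:+; rest ⊤}
  B6: | IN={c:+; rest ⊤} | OUT={c:+; rest ⊤}
  B7: | IN={c:+; rest ⊤} | OUT={c:+, f:+; rest ⊤}
  B8: | IN={c:+, f:+; rest ⊤} | OUT={c:+, f:+; rest ⊤}

Merge at B1: IN[B1] = OUT[B0] = {a: ⊤, b: -, c: ⊤, d: ⊤, e: ⊤, f: ⊤}
Applying B1's transfer function to that IN value gives OUT[B1] (row B1 above).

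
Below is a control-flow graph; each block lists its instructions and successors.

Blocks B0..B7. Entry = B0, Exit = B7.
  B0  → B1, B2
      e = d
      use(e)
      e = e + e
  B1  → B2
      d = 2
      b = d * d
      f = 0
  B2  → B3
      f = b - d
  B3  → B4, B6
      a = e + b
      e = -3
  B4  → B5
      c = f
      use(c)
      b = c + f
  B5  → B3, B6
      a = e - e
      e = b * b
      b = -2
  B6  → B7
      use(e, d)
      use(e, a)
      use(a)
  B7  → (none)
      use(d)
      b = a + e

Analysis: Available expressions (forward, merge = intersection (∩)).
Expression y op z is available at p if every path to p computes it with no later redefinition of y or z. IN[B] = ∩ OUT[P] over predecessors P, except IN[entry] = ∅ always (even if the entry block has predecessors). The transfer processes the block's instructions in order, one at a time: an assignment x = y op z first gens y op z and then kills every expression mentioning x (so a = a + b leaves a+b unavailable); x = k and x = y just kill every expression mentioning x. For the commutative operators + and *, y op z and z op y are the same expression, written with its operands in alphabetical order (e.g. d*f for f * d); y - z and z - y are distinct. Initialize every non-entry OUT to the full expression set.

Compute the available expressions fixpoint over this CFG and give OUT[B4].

Answer: {c+f}

Derivation:
Converged values:
  B0:  IN={}  OUT={}
  B1:  IN={}  OUT={d*d}
  B2:  IN={}  OUT={b-d}
  B3:  IN={}  OUT={}
  B4:  IN={}  OUT={c+f}
  B5:  IN={c+f}  OUT={c+f}
  B6:  IN={}  OUT={}
  B7:  IN={}  OUT={a+e}

Merge at B4: IN[B4] = OUT[B3] = {}
Applying B4's transfer function to that IN value gives OUT[B4] (row B4 above).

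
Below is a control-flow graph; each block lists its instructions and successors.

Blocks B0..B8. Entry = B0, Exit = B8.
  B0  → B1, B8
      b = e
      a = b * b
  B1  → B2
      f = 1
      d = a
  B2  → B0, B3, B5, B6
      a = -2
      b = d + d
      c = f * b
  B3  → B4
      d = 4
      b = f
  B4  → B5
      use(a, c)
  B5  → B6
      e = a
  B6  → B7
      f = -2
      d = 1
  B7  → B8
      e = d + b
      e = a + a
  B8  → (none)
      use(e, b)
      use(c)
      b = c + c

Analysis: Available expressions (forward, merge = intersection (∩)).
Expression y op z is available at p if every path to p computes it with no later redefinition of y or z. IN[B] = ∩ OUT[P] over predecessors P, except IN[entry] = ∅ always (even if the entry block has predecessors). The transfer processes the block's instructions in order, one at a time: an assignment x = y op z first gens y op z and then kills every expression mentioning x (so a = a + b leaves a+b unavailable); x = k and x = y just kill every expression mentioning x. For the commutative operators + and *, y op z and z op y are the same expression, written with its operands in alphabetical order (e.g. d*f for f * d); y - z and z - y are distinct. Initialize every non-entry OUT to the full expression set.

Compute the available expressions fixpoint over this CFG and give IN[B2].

Converged values:
  B0: | IN={} | OUT={b*b}
  B1: | IN={b*b} | OUT={b*b}
  B2: | IN={b*b} | OUT={b*f, d+d}
  B3: | IN={b*f, d+d} | OUT={}
  B4: | IN={} | OUT={}
  B5: | IN={} | OUT={}
  B6: | IN={} | OUT={}
  B7: | IN={} | OUT={a+a, b+d}
  B8: | IN={} | OUT={c+c}

Merge at B2: IN[B2] = OUT[B1] = {b*b}

Answer: {b*b}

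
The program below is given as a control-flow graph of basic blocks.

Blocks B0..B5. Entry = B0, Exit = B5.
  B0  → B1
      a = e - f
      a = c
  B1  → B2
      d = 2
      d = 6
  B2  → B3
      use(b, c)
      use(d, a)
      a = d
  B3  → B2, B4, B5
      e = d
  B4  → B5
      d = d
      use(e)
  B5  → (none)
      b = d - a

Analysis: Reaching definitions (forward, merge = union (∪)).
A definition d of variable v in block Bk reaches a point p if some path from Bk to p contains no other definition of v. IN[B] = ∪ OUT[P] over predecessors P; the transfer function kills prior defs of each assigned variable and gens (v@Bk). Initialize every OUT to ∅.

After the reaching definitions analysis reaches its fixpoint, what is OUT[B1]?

Answer: {a@B0, d@B1}

Working:
Converged values:
  B0:   IN={}   OUT={a@B0}
  B1:   IN={a@B0}   OUT={a@B0, d@B1}
  B2:   IN={a@B0, a@B2, d@B1, e@B3}   OUT={a@B2, d@B1, e@B3}
  B3:   IN={a@B2, d@B1, e@B3}   OUT={a@B2, d@B1, e@B3}
  B4:   IN={a@B2, d@B1, e@B3}   OUT={a@B2, d@B4, e@B3}
  B5:   IN={a@B2, d@B1, d@B4, e@B3}   OUT={a@B2, b@B5, d@B1, d@B4, e@B3}

Merge at B1: IN[B1] = OUT[B0] = {a@B0}
Applying B1's transfer function to that IN value gives OUT[B1] (row B1 above).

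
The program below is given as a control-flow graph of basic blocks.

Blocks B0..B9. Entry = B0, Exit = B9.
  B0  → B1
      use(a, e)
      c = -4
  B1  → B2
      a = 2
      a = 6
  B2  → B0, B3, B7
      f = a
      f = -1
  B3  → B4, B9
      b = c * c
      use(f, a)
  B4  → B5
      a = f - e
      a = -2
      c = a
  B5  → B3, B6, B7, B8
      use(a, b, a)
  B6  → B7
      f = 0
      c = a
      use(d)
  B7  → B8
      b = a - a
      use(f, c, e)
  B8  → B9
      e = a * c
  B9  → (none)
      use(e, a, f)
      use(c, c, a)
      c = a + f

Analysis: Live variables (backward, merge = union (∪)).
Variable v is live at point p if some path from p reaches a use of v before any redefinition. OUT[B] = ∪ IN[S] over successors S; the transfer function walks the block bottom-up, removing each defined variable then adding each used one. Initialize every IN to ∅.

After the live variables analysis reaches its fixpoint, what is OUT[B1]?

Answer: {a, c, d, e}

Trace:
Fixpoint table:
  B0:  IN={a, d, e}  OUT={c, d, e}
  B1:  IN={c, d, e}  OUT={a, c, d, e}
  B2:  IN={a, c, d, e}  OUT={a, c, d, e, f}
  B3:  IN={a, c, d, e, f}  OUT={a, b, c, d, e, f}
  B4:  IN={b, d, e, f}  OUT={a, b, c, d, e, f}
  B5:  IN={a, b, c, d, e, f}  OUT={a, c, d, e, f}
  B6:  IN={a, d, e}  OUT={a, c, e, f}
  B7:  IN={a, c, e, f}  OUT={a, c, f}
  B8:  IN={a, c, f}  OUT={a, c, e, f}
  B9:  IN={a, c, e, f}  OUT={}

Merge at B1: OUT[B1] = IN[B2] = {a, c, d, e}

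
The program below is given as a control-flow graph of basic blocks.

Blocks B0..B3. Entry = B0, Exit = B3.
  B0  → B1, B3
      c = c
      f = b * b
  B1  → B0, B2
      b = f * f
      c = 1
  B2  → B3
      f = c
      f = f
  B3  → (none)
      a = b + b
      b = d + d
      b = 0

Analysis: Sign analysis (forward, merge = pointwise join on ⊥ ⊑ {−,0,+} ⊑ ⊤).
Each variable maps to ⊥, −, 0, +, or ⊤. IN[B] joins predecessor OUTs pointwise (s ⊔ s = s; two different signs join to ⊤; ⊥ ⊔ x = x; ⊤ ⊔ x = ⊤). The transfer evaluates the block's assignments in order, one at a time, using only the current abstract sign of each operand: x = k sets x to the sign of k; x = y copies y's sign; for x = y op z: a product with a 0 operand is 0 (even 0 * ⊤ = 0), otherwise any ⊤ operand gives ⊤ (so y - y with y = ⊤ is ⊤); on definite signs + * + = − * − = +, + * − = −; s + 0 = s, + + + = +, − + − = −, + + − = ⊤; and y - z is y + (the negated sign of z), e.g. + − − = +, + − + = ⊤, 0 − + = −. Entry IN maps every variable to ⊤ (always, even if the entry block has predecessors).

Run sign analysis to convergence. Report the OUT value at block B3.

Converged values:
  B0:  IN=(all ⊤)  OUT=(all ⊤)
  B1:  IN=(all ⊤)  OUT={c:+; rest ⊤}
  B2:  IN={c:+; rest ⊤}  OUT={c:+, f:+; rest ⊤}
  B3:  IN=(all ⊤)  OUT={b:0; rest ⊤}

Merge at B3: IN[B3] = OUT[B0] ⊔ OUT[B2] = {a: ⊤, b: ⊤, c: ⊤, d: ⊤, e: ⊤, f: ⊤}
Applying B3's transfer function to that IN value gives OUT[B3] (row B3 above).

Answer: {a: ⊤, b: 0, c: ⊤, d: ⊤, e: ⊤, f: ⊤}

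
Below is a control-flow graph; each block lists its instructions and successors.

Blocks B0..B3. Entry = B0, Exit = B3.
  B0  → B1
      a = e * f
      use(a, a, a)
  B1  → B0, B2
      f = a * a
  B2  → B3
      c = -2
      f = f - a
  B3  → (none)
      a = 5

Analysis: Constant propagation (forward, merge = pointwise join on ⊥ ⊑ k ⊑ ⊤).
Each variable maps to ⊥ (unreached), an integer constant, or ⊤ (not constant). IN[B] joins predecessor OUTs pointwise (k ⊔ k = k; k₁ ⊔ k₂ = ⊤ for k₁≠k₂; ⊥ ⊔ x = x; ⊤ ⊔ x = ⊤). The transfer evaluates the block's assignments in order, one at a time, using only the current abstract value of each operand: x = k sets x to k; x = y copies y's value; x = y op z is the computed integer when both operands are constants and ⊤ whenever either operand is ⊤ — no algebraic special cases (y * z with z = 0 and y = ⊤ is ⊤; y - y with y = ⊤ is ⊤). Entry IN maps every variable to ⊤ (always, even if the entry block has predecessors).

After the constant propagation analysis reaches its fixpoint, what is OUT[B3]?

Per-block solution:
  B0: | IN=(all ⊤) | OUT=(all ⊤)
  B1: | IN=(all ⊤) | OUT=(all ⊤)
  B2: | IN=(all ⊤) | OUT={c:-2; rest ⊤}
  B3: | IN={c:-2; rest ⊤} | OUT={a:5, c:-2; rest ⊤}

Merge at B3: IN[B3] = OUT[B2] = {a: ⊤, b: ⊤, c: -2, d: ⊤, e: ⊤, f: ⊤}
Applying B3's transfer function to that IN value gives OUT[B3] (row B3 above).

Answer: {a: 5, b: ⊤, c: -2, d: ⊤, e: ⊤, f: ⊤}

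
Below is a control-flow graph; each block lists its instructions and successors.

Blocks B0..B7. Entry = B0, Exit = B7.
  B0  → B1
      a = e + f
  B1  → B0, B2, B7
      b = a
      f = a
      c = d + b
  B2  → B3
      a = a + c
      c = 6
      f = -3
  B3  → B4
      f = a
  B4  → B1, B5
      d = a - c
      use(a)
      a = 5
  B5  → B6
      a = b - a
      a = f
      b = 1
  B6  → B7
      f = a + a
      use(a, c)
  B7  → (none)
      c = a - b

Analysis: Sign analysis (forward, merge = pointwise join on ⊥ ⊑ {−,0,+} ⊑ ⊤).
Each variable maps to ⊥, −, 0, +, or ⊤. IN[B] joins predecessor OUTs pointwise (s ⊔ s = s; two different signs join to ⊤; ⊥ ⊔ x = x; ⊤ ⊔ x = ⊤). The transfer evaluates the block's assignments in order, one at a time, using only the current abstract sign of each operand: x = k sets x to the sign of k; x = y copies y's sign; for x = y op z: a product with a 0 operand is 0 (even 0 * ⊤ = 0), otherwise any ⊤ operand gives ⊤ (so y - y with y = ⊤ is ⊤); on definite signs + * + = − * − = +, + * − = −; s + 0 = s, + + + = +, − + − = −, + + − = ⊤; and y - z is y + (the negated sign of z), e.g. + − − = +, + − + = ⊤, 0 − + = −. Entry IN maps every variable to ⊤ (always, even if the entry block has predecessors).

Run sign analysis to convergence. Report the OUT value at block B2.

Answer: {a: ⊤, b: ⊤, c: +, d: ⊤, e: ⊤, f: -}

Working:
Converged values:
  B0:   IN=(all ⊤)   OUT=(all ⊤)
  B1:   IN=(all ⊤)   OUT=(all ⊤)
  B2:   IN=(all ⊤)   OUT={c:+, f:-; rest ⊤}
  B3:   IN={c:+, f:-; rest ⊤}   OUT={c:+; rest ⊤}
  B4:   IN={c:+; rest ⊤}   OUT={a:+, c:+; rest ⊤}
  B5:   IN={a:+, c:+; rest ⊤}   OUT={b:+, c:+; rest ⊤}
  B6:   IN={b:+, c:+; rest ⊤}   OUT={b:+, c:+; rest ⊤}
  B7:   IN=(all ⊤)   OUT=(all ⊤)

Merge at B2: IN[B2] = OUT[B1] = {a: ⊤, b: ⊤, c: ⊤, d: ⊤, e: ⊤, f: ⊤}
Applying B2's transfer function to that IN value gives OUT[B2] (row B2 above).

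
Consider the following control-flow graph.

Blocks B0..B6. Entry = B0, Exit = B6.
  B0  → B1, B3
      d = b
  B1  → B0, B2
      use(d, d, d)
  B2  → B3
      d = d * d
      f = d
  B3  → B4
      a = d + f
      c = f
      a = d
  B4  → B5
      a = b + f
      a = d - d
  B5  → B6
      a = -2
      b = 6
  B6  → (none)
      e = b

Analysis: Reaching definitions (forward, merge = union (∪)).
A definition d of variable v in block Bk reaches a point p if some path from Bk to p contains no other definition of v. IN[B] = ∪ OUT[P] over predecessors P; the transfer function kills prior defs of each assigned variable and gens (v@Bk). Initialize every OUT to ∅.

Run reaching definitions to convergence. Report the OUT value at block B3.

Answer: {a@B3, c@B3, d@B0, d@B2, f@B2}

Derivation:
Fixpoint table:
  B0: | IN={d@B0} | OUT={d@B0}
  B1: | IN={d@B0} | OUT={d@B0}
  B2: | IN={d@B0} | OUT={d@B2, f@B2}
  B3: | IN={d@B0, d@B2, f@B2} | OUT={a@B3, c@B3, d@B0, d@B2, f@B2}
  B4: | IN={a@B3, c@B3, d@B0, d@B2, f@B2} | OUT={a@B4, c@B3, d@B0, d@B2, f@B2}
  B5: | IN={a@B4, c@B3, d@B0, d@B2, f@B2} | OUT={a@B5, b@B5, c@B3, d@B0, d@B2, f@B2}
  B6: | IN={a@B5, b@B5, c@B3, d@B0, d@B2, f@B2} | OUT={a@B5, b@B5, c@B3, d@B0, d@B2, e@B6, f@B2}

Merge at B3: IN[B3] = OUT[B0] ⊔ OUT[B2] = {d@B0, d@B2, f@B2}
Applying B3's transfer function to that IN value gives OUT[B3] (row B3 above).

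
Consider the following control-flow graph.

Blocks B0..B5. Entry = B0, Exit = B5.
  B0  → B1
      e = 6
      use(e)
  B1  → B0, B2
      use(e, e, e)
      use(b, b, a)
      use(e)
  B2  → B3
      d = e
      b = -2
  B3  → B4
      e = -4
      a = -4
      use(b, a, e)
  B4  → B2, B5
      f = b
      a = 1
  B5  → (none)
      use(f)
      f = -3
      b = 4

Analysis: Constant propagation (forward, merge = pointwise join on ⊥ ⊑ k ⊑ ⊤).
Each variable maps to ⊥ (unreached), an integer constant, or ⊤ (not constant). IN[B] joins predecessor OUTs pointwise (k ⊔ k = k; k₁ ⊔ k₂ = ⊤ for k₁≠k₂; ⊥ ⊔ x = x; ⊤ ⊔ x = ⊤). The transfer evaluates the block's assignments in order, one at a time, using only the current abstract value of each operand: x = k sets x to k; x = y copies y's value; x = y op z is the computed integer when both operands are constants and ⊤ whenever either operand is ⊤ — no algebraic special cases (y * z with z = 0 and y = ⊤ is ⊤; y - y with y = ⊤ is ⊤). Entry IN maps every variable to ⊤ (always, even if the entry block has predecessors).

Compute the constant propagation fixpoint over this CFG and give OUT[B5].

Answer: {a: 1, b: 4, c: ⊤, d: ⊤, e: -4, f: -3}

Trace:
Fixpoint table:
  B0:  IN=(all ⊤)  OUT={e:6; rest ⊤}
  B1:  IN={e:6; rest ⊤}  OUT={e:6; rest ⊤}
  B2:  IN=(all ⊤)  OUT={b:-2; rest ⊤}
  B3:  IN={b:-2; rest ⊤}  OUT={a:-4, b:-2, e:-4; rest ⊤}
  B4:  IN={a:-4, b:-2, e:-4; rest ⊤}  OUT={a:1, b:-2, e:-4, f:-2; rest ⊤}
  B5:  IN={a:1, b:-2, e:-4, f:-2; rest ⊤}  OUT={a:1, b:4, e:-4, f:-3; rest ⊤}

Merge at B5: IN[B5] = OUT[B4] = {a: 1, b: -2, c: ⊤, d: ⊤, e: -4, f: -2}
Applying B5's transfer function to that IN value gives OUT[B5] (row B5 above).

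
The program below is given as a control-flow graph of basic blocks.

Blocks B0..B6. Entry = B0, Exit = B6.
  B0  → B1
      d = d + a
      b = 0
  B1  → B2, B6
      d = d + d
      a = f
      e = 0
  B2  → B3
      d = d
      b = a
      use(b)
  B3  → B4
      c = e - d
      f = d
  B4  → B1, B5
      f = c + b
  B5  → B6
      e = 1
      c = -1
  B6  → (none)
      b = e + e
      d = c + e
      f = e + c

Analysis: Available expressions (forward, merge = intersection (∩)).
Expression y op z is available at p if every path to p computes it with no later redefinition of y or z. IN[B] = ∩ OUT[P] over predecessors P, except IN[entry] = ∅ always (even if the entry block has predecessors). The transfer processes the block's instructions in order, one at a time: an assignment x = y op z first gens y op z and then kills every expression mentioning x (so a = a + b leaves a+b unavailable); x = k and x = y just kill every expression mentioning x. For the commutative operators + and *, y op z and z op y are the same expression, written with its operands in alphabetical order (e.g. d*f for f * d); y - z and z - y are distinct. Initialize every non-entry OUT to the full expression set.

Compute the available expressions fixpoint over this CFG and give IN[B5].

Converged values:
  B0:  IN={}  OUT={}
  B1:  IN={}  OUT={}
  B2:  IN={}  OUT={}
  B3:  IN={}  OUT={e-d}
  B4:  IN={e-d}  OUT={b+c, e-d}
  B5:  IN={b+c, e-d}  OUT={}
  B6:  IN={}  OUT={c+e, e+e}

Merge at B5: IN[B5] = OUT[B4] = {b+c, e-d}

Answer: {b+c, e-d}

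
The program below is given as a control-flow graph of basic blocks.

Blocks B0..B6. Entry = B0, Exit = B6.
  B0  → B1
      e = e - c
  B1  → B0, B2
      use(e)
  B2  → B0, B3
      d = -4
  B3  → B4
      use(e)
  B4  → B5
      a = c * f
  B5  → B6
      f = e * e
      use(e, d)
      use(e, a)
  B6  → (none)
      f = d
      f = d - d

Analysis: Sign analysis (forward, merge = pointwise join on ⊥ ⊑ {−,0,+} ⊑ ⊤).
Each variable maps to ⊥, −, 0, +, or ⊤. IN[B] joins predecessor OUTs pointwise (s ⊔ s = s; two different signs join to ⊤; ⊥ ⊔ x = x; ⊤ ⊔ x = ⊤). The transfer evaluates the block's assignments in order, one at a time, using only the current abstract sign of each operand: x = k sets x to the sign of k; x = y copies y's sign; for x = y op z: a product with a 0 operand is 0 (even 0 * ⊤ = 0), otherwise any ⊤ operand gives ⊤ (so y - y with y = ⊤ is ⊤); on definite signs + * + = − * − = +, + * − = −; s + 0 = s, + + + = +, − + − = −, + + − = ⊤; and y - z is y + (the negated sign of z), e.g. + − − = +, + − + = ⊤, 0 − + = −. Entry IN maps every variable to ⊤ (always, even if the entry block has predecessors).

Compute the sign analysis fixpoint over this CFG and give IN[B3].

Per-block solution:
  B0:  IN=(all ⊤)  OUT=(all ⊤)
  B1:  IN=(all ⊤)  OUT=(all ⊤)
  B2:  IN=(all ⊤)  OUT={d:-; rest ⊤}
  B3:  IN={d:-; rest ⊤}  OUT={d:-; rest ⊤}
  B4:  IN={d:-; rest ⊤}  OUT={d:-; rest ⊤}
  B5:  IN={d:-; rest ⊤}  OUT={d:-; rest ⊤}
  B6:  IN={d:-; rest ⊤}  OUT={d:-; rest ⊤}

Merge at B3: IN[B3] = OUT[B2] = {a: ⊤, b: ⊤, c: ⊤, d: -, e: ⊤, f: ⊤}

Answer: {a: ⊤, b: ⊤, c: ⊤, d: -, e: ⊤, f: ⊤}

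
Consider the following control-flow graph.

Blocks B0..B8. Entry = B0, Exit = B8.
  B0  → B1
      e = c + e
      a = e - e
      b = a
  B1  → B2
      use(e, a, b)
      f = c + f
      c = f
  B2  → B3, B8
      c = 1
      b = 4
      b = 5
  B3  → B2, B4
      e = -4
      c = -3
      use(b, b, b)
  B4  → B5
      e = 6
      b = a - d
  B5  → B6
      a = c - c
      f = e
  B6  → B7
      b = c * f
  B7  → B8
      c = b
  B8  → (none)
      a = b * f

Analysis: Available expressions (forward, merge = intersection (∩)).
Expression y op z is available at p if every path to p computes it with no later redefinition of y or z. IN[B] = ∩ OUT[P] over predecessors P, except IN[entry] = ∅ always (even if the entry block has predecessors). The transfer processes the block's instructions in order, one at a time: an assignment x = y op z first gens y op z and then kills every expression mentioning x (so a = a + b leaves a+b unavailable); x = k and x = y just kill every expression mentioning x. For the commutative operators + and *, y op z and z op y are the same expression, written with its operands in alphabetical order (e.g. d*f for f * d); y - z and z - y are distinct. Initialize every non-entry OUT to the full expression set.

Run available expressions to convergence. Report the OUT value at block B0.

Answer: {e-e}

Trace:
Per-block solution:
  B0: | IN={} | OUT={e-e}
  B1: | IN={e-e} | OUT={e-e}
  B2: | IN={} | OUT={}
  B3: | IN={} | OUT={}
  B4: | IN={} | OUT={a-d}
  B5: | IN={a-d} | OUT={c-c}
  B6: | IN={c-c} | OUT={c*f, c-c}
  B7: | IN={c*f, c-c} | OUT={}
  B8: | IN={} | OUT={b*f}

B0 is the boundary node: IN[B0] = {}
Applying B0's transfer function to that IN value gives OUT[B0] (row B0 above).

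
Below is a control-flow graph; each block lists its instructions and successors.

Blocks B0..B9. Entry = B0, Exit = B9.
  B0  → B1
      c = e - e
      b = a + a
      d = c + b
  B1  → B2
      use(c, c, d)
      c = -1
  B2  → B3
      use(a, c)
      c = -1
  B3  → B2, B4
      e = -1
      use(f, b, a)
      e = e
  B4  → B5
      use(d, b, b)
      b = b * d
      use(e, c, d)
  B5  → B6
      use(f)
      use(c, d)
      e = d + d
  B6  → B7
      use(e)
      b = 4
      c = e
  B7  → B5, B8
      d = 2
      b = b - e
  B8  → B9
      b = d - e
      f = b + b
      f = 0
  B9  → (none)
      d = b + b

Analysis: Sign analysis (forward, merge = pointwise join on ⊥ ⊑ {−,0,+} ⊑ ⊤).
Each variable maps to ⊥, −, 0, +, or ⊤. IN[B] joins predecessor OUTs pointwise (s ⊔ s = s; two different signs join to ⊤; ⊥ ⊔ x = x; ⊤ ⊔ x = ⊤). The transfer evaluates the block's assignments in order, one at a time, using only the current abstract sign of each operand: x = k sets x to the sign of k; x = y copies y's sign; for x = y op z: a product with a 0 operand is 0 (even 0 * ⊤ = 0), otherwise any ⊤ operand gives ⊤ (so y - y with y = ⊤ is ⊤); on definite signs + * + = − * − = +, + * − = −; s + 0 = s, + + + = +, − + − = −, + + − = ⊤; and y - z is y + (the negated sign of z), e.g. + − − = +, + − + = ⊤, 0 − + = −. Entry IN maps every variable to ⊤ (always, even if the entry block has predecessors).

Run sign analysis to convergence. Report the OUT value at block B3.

Fixpoint table:
  B0: | IN=(all ⊤) | OUT=(all ⊤)
  B1: | IN=(all ⊤) | OUT={c:-; rest ⊤}
  B2: | IN={c:-; rest ⊤} | OUT={c:-; rest ⊤}
  B3: | IN={c:-; rest ⊤} | OUT={c:-, e:-; rest ⊤}
  B4: | IN={c:-, e:-; rest ⊤} | OUT={c:-, e:-; rest ⊤}
  B5: | IN=(all ⊤) | OUT=(all ⊤)
  B6: | IN=(all ⊤) | OUT={b:+; rest ⊤}
  B7: | IN={b:+; rest ⊤} | OUT={d:+; rest ⊤}
  B8: | IN={d:+; rest ⊤} | OUT={d:+, f:0; rest ⊤}
  B9: | IN={d:+, f:0; rest ⊤} | OUT={f:0; rest ⊤}

Merge at B3: IN[B3] = OUT[B2] = {a: ⊤, b: ⊤, c: -, d: ⊤, e: ⊤, f: ⊤}
Applying B3's transfer function to that IN value gives OUT[B3] (row B3 above).

Answer: {a: ⊤, b: ⊤, c: -, d: ⊤, e: -, f: ⊤}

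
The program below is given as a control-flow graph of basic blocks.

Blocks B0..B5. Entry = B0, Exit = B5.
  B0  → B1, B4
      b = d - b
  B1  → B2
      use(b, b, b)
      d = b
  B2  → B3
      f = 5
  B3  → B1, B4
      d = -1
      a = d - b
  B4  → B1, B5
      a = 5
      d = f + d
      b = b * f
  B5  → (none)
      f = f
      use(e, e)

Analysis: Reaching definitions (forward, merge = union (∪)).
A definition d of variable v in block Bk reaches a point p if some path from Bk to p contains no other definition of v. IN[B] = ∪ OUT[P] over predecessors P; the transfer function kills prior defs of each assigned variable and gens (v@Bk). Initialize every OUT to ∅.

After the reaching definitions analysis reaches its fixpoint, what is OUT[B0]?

Per-block solution:
  B0:   IN={}   OUT={b@B0}
  B1:   IN={a@B3, a@B4, b@B0, b@B4, d@B3, d@B4, f@B2}   OUT={a@B3, a@B4, b@B0, b@B4, d@B1, f@B2}
  B2:   IN={a@B3, a@B4, b@B0, b@B4, d@B1, f@B2}   OUT={a@B3, a@B4, b@B0, b@B4, d@B1, f@B2}
  B3:   IN={a@B3, a@B4, b@B0, b@B4, d@B1, f@B2}   OUT={a@B3, b@B0, b@B4, d@B3, f@B2}
  B4:   IN={a@B3, b@B0, b@B4, d@B3, f@B2}   OUT={a@B4, b@B4, d@B4, f@B2}
  B5:   IN={a@B4, b@B4, d@B4, f@B2}   OUT={a@B4, b@B4, d@B4, f@B5}

B0 is the boundary node: IN[B0] = {}
Applying B0's transfer function to that IN value gives OUT[B0] (row B0 above).

Answer: {b@B0}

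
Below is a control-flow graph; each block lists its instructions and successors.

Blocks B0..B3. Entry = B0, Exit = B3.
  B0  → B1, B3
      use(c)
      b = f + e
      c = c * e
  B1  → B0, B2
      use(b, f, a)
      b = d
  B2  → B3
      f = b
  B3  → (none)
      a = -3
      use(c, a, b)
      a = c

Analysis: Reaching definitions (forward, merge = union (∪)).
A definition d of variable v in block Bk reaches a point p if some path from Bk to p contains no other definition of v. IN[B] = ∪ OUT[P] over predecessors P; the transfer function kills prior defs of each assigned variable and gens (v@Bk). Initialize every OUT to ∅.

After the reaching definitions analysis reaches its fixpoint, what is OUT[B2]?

Per-block solution:
  B0: | IN={b@B1, c@B0} | OUT={b@B0, c@B0}
  B1: | IN={b@B0, c@B0} | OUT={b@B1, c@B0}
  B2: | IN={b@B1, c@B0} | OUT={b@B1, c@B0, f@B2}
  B3: | IN={b@B0, b@B1, c@B0, f@B2} | OUT={a@B3, b@B0, b@B1, c@B0, f@B2}

Merge at B2: IN[B2] = OUT[B1] = {b@B1, c@B0}
Applying B2's transfer function to that IN value gives OUT[B2] (row B2 above).

Answer: {b@B1, c@B0, f@B2}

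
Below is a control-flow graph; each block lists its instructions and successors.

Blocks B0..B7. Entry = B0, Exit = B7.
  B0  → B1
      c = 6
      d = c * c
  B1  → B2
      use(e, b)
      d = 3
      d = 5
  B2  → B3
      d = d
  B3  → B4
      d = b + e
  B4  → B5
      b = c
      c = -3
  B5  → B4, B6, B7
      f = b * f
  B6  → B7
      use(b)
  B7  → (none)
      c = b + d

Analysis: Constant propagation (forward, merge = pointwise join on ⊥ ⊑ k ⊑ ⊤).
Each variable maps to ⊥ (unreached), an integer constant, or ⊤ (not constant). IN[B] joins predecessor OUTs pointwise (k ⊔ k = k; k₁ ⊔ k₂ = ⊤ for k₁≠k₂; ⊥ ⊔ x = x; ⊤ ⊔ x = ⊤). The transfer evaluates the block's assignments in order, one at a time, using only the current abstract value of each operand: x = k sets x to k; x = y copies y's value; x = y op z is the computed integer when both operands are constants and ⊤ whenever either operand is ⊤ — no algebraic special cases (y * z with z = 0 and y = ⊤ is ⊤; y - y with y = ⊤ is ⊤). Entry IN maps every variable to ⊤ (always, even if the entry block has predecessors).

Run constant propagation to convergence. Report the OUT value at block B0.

Per-block solution:
  B0:   IN=(all ⊤)   OUT={c:6, d:36; rest ⊤}
  B1:   IN={c:6, d:36; rest ⊤}   OUT={c:6, d:5; rest ⊤}
  B2:   IN={c:6, d:5; rest ⊤}   OUT={c:6, d:5; rest ⊤}
  B3:   IN={c:6, d:5; rest ⊤}   OUT={c:6; rest ⊤}
  B4:   IN=(all ⊤)   OUT={c:-3; rest ⊤}
  B5:   IN={c:-3; rest ⊤}   OUT={c:-3; rest ⊤}
  B6:   IN={c:-3; rest ⊤}   OUT={c:-3; rest ⊤}
  B7:   IN={c:-3; rest ⊤}   OUT=(all ⊤)

B0 is the boundary node: IN[B0] = {a: ⊤, b: ⊤, c: ⊤, d: ⊤, e: ⊤, f: ⊤}
Applying B0's transfer function to that IN value gives OUT[B0] (row B0 above).

Answer: {a: ⊤, b: ⊤, c: 6, d: 36, e: ⊤, f: ⊤}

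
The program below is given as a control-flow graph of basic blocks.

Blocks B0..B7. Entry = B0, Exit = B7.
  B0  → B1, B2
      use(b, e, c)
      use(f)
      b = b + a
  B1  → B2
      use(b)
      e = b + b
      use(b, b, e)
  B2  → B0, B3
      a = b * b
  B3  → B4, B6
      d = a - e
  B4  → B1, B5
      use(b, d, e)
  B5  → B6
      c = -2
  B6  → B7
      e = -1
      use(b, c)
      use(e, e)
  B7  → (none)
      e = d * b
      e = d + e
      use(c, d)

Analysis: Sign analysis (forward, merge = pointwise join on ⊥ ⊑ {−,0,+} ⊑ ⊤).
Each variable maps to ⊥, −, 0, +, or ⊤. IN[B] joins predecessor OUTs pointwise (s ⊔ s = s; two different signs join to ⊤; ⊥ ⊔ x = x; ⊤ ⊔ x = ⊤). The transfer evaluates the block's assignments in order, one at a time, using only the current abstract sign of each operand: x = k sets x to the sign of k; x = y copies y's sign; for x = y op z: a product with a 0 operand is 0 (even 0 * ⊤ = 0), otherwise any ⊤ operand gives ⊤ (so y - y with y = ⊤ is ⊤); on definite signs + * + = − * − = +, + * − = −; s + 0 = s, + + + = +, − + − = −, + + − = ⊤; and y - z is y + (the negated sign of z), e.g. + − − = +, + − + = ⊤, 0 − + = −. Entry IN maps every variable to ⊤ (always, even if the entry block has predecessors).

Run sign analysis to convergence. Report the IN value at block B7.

Answer: {a: ⊤, b: ⊤, c: ⊤, d: ⊤, e: -, f: ⊤}

Trace:
Fixpoint table:
  B0:   IN=(all ⊤)   OUT=(all ⊤)
  B1:   IN=(all ⊤)   OUT=(all ⊤)
  B2:   IN=(all ⊤)   OUT=(all ⊤)
  B3:   IN=(all ⊤)   OUT=(all ⊤)
  B4:   IN=(all ⊤)   OUT=(all ⊤)
  B5:   IN=(all ⊤)   OUT={c:-; rest ⊤}
  B6:   IN=(all ⊤)   OUT={e:-; rest ⊤}
  B7:   IN={e:-; rest ⊤}   OUT=(all ⊤)

Merge at B7: IN[B7] = OUT[B6] = {a: ⊤, b: ⊤, c: ⊤, d: ⊤, e: -, f: ⊤}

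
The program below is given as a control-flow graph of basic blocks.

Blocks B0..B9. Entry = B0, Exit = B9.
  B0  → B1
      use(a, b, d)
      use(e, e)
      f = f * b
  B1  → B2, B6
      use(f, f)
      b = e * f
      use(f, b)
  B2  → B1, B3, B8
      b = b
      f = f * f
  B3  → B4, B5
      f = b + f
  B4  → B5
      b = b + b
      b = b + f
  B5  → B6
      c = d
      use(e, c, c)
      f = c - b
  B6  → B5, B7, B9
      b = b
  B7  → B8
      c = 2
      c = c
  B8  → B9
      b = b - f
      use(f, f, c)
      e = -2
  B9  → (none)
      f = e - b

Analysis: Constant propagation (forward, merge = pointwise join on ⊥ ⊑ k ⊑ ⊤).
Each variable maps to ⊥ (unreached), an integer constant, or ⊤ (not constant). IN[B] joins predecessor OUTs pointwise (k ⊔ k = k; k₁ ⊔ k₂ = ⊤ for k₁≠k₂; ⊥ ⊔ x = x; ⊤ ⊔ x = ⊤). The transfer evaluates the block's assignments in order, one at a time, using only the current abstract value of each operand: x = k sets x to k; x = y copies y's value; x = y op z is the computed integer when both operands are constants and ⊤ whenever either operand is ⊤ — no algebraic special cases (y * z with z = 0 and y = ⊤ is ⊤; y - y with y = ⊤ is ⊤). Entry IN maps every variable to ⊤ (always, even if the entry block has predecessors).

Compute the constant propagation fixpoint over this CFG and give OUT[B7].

Fixpoint table:
  B0:   IN=(all ⊤)   OUT=(all ⊤)
  B1:   IN=(all ⊤)   OUT=(all ⊤)
  B2:   IN=(all ⊤)   OUT=(all ⊤)
  B3:   IN=(all ⊤)   OUT=(all ⊤)
  B4:   IN=(all ⊤)   OUT=(all ⊤)
  B5:   IN=(all ⊤)   OUT=(all ⊤)
  B6:   IN=(all ⊤)   OUT=(all ⊤)
  B7:   IN=(all ⊤)   OUT={c:2; rest ⊤}
  B8:   IN=(all ⊤)   OUT={e:-2; rest ⊤}
  B9:   IN=(all ⊤)   OUT=(all ⊤)

Merge at B7: IN[B7] = OUT[B6] = {a: ⊤, b: ⊤, c: ⊤, d: ⊤, e: ⊤, f: ⊤}
Applying B7's transfer function to that IN value gives OUT[B7] (row B7 above).

Answer: {a: ⊤, b: ⊤, c: 2, d: ⊤, e: ⊤, f: ⊤}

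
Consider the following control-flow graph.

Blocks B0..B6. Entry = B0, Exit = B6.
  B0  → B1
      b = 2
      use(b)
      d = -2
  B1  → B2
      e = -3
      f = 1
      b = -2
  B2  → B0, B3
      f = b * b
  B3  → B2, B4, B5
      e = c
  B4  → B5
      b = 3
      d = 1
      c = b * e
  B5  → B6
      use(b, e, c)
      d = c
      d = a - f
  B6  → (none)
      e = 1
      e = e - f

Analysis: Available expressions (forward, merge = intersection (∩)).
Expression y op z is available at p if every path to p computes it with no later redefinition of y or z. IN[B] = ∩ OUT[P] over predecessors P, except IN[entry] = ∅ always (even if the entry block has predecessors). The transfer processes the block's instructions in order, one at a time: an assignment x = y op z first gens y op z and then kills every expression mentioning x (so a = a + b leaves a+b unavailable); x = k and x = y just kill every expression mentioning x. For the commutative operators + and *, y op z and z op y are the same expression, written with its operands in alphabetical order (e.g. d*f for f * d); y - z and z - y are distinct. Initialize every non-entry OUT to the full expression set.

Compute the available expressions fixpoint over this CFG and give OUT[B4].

Fixpoint table:
  B0:   IN={}   OUT={}
  B1:   IN={}   OUT={}
  B2:   IN={}   OUT={b*b}
  B3:   IN={b*b}   OUT={b*b}
  B4:   IN={b*b}   OUT={b*e}
  B5:   IN={}   OUT={a-f}
  B6:   IN={a-f}   OUT={a-f}

Merge at B4: IN[B4] = OUT[B3] = {b*b}
Applying B4's transfer function to that IN value gives OUT[B4] (row B4 above).

Answer: {b*e}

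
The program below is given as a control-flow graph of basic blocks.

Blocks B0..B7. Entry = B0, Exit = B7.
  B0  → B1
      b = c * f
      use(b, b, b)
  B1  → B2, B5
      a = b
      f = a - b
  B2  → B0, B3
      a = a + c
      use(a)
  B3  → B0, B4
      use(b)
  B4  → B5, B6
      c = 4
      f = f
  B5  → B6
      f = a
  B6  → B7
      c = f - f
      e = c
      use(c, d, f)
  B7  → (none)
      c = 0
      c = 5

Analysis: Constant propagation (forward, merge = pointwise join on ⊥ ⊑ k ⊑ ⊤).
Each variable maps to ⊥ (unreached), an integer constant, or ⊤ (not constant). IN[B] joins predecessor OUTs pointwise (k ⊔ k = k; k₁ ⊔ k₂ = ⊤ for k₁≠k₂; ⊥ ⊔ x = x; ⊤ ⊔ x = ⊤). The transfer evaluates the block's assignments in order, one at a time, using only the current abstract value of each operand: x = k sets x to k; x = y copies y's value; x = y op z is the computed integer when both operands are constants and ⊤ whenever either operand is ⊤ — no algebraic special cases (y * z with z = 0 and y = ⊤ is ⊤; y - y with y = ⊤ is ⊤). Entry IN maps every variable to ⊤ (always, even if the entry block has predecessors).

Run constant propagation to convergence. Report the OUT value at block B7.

Answer: {a: ⊤, b: ⊤, c: 5, d: ⊤, e: ⊤, f: ⊤}

Trace:
Converged values:
  B0:   IN=(all ⊤)   OUT=(all ⊤)
  B1:   IN=(all ⊤)   OUT=(all ⊤)
  B2:   IN=(all ⊤)   OUT=(all ⊤)
  B3:   IN=(all ⊤)   OUT=(all ⊤)
  B4:   IN=(all ⊤)   OUT={c:4; rest ⊤}
  B5:   IN=(all ⊤)   OUT=(all ⊤)
  B6:   IN=(all ⊤)   OUT=(all ⊤)
  B7:   IN=(all ⊤)   OUT={c:5; rest ⊤}

Merge at B7: IN[B7] = OUT[B6] = {a: ⊤, b: ⊤, c: ⊤, d: ⊤, e: ⊤, f: ⊤}
Applying B7's transfer function to that IN value gives OUT[B7] (row B7 above).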